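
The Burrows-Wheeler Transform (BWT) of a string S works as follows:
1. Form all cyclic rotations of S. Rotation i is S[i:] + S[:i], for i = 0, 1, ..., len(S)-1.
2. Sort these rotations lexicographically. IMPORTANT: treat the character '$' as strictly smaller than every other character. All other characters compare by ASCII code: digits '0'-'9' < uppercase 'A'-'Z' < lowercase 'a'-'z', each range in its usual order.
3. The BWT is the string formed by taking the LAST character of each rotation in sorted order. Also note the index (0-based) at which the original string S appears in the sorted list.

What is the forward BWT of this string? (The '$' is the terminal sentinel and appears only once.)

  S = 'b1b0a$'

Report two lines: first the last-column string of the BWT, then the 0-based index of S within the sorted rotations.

Answer: abb01$
5

Derivation:
All 6 rotations (rotation i = S[i:]+S[:i]):
  rot[0] = b1b0a$
  rot[1] = 1b0a$b
  rot[2] = b0a$b1
  rot[3] = 0a$b1b
  rot[4] = a$b1b0
  rot[5] = $b1b0a
Sorted (with $ < everything):
  sorted[0] = $b1b0a  (last char: 'a')
  sorted[1] = 0a$b1b  (last char: 'b')
  sorted[2] = 1b0a$b  (last char: 'b')
  sorted[3] = a$b1b0  (last char: '0')
  sorted[4] = b0a$b1  (last char: '1')
  sorted[5] = b1b0a$  (last char: '$')
Last column: abb01$
Original string S is at sorted index 5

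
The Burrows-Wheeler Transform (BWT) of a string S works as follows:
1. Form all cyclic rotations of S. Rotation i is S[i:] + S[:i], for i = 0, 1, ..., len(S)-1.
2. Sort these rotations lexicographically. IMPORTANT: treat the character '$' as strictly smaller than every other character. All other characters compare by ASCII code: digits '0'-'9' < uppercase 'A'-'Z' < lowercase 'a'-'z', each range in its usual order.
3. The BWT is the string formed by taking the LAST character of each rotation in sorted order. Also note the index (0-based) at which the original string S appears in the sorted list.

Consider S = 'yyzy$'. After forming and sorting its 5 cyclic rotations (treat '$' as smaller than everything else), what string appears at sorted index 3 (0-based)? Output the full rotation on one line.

Answer: yzy$y

Derivation:
All 5 rotations (rotation i = S[i:]+S[:i]):
  rot[0] = yyzy$
  rot[1] = yzy$y
  rot[2] = zy$yy
  rot[3] = y$yyz
  rot[4] = $yyzy
Sorted (with $ < everything):
  sorted[0] = $yyzy
  sorted[1] = y$yyz
  sorted[2] = yyzy$
  sorted[3] = yzy$y
  sorted[4] = zy$yy
sorted[3] = yzy$y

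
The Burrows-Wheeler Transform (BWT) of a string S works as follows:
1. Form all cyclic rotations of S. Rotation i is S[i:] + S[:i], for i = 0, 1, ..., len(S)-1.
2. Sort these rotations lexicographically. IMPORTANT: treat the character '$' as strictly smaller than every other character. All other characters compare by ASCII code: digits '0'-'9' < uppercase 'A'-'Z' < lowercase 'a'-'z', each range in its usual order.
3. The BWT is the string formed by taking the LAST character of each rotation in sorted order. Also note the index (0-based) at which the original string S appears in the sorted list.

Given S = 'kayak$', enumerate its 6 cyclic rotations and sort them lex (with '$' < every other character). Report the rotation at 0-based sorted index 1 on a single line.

Answer: ak$kay

Derivation:
All 6 rotations (rotation i = S[i:]+S[:i]):
  rot[0] = kayak$
  rot[1] = ayak$k
  rot[2] = yak$ka
  rot[3] = ak$kay
  rot[4] = k$kaya
  rot[5] = $kayak
Sorted (with $ < everything):
  sorted[0] = $kayak
  sorted[1] = ak$kay
  sorted[2] = ayak$k
  sorted[3] = k$kaya
  sorted[4] = kayak$
  sorted[5] = yak$ka
sorted[1] = ak$kay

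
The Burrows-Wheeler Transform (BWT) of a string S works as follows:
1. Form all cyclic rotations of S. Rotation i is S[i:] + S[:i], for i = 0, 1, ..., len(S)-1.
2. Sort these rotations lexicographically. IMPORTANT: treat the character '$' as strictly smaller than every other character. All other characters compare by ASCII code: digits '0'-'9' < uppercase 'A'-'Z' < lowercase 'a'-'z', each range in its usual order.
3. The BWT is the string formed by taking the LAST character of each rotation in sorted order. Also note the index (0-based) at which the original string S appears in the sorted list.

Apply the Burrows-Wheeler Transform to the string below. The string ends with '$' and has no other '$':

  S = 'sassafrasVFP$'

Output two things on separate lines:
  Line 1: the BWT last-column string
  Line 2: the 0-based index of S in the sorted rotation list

All 13 rotations (rotation i = S[i:]+S[:i]):
  rot[0] = sassafrasVFP$
  rot[1] = assafrasVFP$s
  rot[2] = ssafrasVFP$sa
  rot[3] = safrasVFP$sas
  rot[4] = afrasVFP$sass
  rot[5] = frasVFP$sassa
  rot[6] = rasVFP$sassaf
  rot[7] = asVFP$sassafr
  rot[8] = sVFP$sassafra
  rot[9] = VFP$sassafras
  rot[10] = FP$sassafrasV
  rot[11] = P$sassafrasVF
  rot[12] = $sassafrasVFP
Sorted (with $ < everything):
  sorted[0] = $sassafrasVFP  (last char: 'P')
  sorted[1] = FP$sassafrasV  (last char: 'V')
  sorted[2] = P$sassafrasVF  (last char: 'F')
  sorted[3] = VFP$sassafras  (last char: 's')
  sorted[4] = afrasVFP$sass  (last char: 's')
  sorted[5] = asVFP$sassafr  (last char: 'r')
  sorted[6] = assafrasVFP$s  (last char: 's')
  sorted[7] = frasVFP$sassa  (last char: 'a')
  sorted[8] = rasVFP$sassaf  (last char: 'f')
  sorted[9] = sVFP$sassafra  (last char: 'a')
  sorted[10] = safrasVFP$sas  (last char: 's')
  sorted[11] = sassafrasVFP$  (last char: '$')
  sorted[12] = ssafrasVFP$sa  (last char: 'a')
Last column: PVFssrsafas$a
Original string S is at sorted index 11

Answer: PVFssrsafas$a
11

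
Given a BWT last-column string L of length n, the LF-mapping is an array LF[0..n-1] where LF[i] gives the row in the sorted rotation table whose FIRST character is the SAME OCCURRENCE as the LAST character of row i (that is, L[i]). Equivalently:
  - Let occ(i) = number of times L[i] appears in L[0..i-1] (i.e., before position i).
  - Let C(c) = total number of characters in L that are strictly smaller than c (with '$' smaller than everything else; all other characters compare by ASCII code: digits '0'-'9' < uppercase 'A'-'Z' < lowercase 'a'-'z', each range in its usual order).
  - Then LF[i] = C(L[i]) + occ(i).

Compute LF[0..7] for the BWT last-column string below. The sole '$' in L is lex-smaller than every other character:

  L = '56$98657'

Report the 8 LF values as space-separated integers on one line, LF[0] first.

Char counts: '$':1, '5':2, '6':2, '7':1, '8':1, '9':1
C (first-col start): C('$')=0, C('5')=1, C('6')=3, C('7')=5, C('8')=6, C('9')=7
L[0]='5': occ=0, LF[0]=C('5')+0=1+0=1
L[1]='6': occ=0, LF[1]=C('6')+0=3+0=3
L[2]='$': occ=0, LF[2]=C('$')+0=0+0=0
L[3]='9': occ=0, LF[3]=C('9')+0=7+0=7
L[4]='8': occ=0, LF[4]=C('8')+0=6+0=6
L[5]='6': occ=1, LF[5]=C('6')+1=3+1=4
L[6]='5': occ=1, LF[6]=C('5')+1=1+1=2
L[7]='7': occ=0, LF[7]=C('7')+0=5+0=5

Answer: 1 3 0 7 6 4 2 5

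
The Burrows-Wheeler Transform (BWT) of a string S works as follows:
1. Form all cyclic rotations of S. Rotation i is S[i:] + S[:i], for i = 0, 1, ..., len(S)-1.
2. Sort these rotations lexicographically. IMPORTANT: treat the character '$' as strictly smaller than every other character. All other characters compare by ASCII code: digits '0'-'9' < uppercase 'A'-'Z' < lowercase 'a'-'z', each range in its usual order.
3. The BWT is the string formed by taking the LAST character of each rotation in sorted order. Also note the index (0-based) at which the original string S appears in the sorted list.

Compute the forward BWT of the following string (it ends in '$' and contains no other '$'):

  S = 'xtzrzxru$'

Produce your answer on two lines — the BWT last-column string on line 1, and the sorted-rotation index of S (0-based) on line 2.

Answer: uxzxrz$tr
6

Derivation:
All 9 rotations (rotation i = S[i:]+S[:i]):
  rot[0] = xtzrzxru$
  rot[1] = tzrzxru$x
  rot[2] = zrzxru$xt
  rot[3] = rzxru$xtz
  rot[4] = zxru$xtzr
  rot[5] = xru$xtzrz
  rot[6] = ru$xtzrzx
  rot[7] = u$xtzrzxr
  rot[8] = $xtzrzxru
Sorted (with $ < everything):
  sorted[0] = $xtzrzxru  (last char: 'u')
  sorted[1] = ru$xtzrzx  (last char: 'x')
  sorted[2] = rzxru$xtz  (last char: 'z')
  sorted[3] = tzrzxru$x  (last char: 'x')
  sorted[4] = u$xtzrzxr  (last char: 'r')
  sorted[5] = xru$xtzrz  (last char: 'z')
  sorted[6] = xtzrzxru$  (last char: '$')
  sorted[7] = zrzxru$xt  (last char: 't')
  sorted[8] = zxru$xtzr  (last char: 'r')
Last column: uxzxrz$tr
Original string S is at sorted index 6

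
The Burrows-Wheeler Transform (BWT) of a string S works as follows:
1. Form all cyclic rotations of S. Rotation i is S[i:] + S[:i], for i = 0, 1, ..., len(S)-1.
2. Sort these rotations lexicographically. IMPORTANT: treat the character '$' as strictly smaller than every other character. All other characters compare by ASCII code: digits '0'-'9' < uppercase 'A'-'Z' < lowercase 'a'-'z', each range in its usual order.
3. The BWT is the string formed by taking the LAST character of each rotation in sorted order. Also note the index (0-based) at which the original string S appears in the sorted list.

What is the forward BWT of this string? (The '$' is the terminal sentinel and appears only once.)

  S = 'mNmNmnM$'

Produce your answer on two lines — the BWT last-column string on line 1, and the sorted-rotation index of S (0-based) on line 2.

All 8 rotations (rotation i = S[i:]+S[:i]):
  rot[0] = mNmNmnM$
  rot[1] = NmNmnM$m
  rot[2] = mNmnM$mN
  rot[3] = NmnM$mNm
  rot[4] = mnM$mNmN
  rot[5] = nM$mNmNm
  rot[6] = M$mNmNmn
  rot[7] = $mNmNmnM
Sorted (with $ < everything):
  sorted[0] = $mNmNmnM  (last char: 'M')
  sorted[1] = M$mNmNmn  (last char: 'n')
  sorted[2] = NmNmnM$m  (last char: 'm')
  sorted[3] = NmnM$mNm  (last char: 'm')
  sorted[4] = mNmNmnM$  (last char: '$')
  sorted[5] = mNmnM$mN  (last char: 'N')
  sorted[6] = mnM$mNmN  (last char: 'N')
  sorted[7] = nM$mNmNm  (last char: 'm')
Last column: Mnmm$NNm
Original string S is at sorted index 4

Answer: Mnmm$NNm
4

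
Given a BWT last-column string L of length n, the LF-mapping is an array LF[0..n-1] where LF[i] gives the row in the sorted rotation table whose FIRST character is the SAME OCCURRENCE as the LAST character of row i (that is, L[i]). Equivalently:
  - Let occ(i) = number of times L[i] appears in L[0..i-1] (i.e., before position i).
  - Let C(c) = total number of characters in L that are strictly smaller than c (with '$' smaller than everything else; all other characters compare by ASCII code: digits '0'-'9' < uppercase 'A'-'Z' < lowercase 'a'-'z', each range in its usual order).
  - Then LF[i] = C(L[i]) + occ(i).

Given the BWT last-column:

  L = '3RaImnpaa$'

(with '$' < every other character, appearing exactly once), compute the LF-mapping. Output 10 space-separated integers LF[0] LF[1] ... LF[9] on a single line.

Char counts: '$':1, '3':1, 'I':1, 'R':1, 'a':3, 'm':1, 'n':1, 'p':1
C (first-col start): C('$')=0, C('3')=1, C('I')=2, C('R')=3, C('a')=4, C('m')=7, C('n')=8, C('p')=9
L[0]='3': occ=0, LF[0]=C('3')+0=1+0=1
L[1]='R': occ=0, LF[1]=C('R')+0=3+0=3
L[2]='a': occ=0, LF[2]=C('a')+0=4+0=4
L[3]='I': occ=0, LF[3]=C('I')+0=2+0=2
L[4]='m': occ=0, LF[4]=C('m')+0=7+0=7
L[5]='n': occ=0, LF[5]=C('n')+0=8+0=8
L[6]='p': occ=0, LF[6]=C('p')+0=9+0=9
L[7]='a': occ=1, LF[7]=C('a')+1=4+1=5
L[8]='a': occ=2, LF[8]=C('a')+2=4+2=6
L[9]='$': occ=0, LF[9]=C('$')+0=0+0=0

Answer: 1 3 4 2 7 8 9 5 6 0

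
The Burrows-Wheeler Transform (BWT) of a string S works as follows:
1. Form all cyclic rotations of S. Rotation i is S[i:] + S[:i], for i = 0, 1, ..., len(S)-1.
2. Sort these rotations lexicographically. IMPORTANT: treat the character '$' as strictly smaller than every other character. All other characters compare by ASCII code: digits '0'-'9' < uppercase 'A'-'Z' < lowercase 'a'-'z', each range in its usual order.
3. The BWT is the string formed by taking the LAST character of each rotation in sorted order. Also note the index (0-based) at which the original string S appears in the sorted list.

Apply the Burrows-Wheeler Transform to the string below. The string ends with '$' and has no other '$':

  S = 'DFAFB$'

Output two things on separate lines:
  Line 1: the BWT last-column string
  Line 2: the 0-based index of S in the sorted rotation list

Answer: BFF$DA
3

Derivation:
All 6 rotations (rotation i = S[i:]+S[:i]):
  rot[0] = DFAFB$
  rot[1] = FAFB$D
  rot[2] = AFB$DF
  rot[3] = FB$DFA
  rot[4] = B$DFAF
  rot[5] = $DFAFB
Sorted (with $ < everything):
  sorted[0] = $DFAFB  (last char: 'B')
  sorted[1] = AFB$DF  (last char: 'F')
  sorted[2] = B$DFAF  (last char: 'F')
  sorted[3] = DFAFB$  (last char: '$')
  sorted[4] = FAFB$D  (last char: 'D')
  sorted[5] = FB$DFA  (last char: 'A')
Last column: BFF$DA
Original string S is at sorted index 3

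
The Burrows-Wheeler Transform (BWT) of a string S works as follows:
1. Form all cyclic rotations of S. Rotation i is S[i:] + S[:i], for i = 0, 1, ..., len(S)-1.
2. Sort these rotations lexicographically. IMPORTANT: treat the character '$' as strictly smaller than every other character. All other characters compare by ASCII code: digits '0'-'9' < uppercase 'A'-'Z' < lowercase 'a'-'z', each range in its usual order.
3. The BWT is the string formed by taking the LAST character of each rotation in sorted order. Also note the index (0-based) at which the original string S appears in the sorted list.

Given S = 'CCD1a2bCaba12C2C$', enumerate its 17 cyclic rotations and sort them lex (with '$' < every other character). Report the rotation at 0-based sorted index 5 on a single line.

All 17 rotations (rotation i = S[i:]+S[:i]):
  rot[0] = CCD1a2bCaba12C2C$
  rot[1] = CD1a2bCaba12C2C$C
  rot[2] = D1a2bCaba12C2C$CC
  rot[3] = 1a2bCaba12C2C$CCD
  rot[4] = a2bCaba12C2C$CCD1
  rot[5] = 2bCaba12C2C$CCD1a
  rot[6] = bCaba12C2C$CCD1a2
  rot[7] = Caba12C2C$CCD1a2b
  rot[8] = aba12C2C$CCD1a2bC
  rot[9] = ba12C2C$CCD1a2bCa
  rot[10] = a12C2C$CCD1a2bCab
  rot[11] = 12C2C$CCD1a2bCaba
  rot[12] = 2C2C$CCD1a2bCaba1
  rot[13] = C2C$CCD1a2bCaba12
  rot[14] = 2C$CCD1a2bCaba12C
  rot[15] = C$CCD1a2bCaba12C2
  rot[16] = $CCD1a2bCaba12C2C
Sorted (with $ < everything):
  sorted[0] = $CCD1a2bCaba12C2C
  sorted[1] = 12C2C$CCD1a2bCaba
  sorted[2] = 1a2bCaba12C2C$CCD
  sorted[3] = 2C$CCD1a2bCaba12C
  sorted[4] = 2C2C$CCD1a2bCaba1
  sorted[5] = 2bCaba12C2C$CCD1a
  sorted[6] = C$CCD1a2bCaba12C2
  sorted[7] = C2C$CCD1a2bCaba12
  sorted[8] = CCD1a2bCaba12C2C$
  sorted[9] = CD1a2bCaba12C2C$C
  sorted[10] = Caba12C2C$CCD1a2b
  sorted[11] = D1a2bCaba12C2C$CC
  sorted[12] = a12C2C$CCD1a2bCab
  sorted[13] = a2bCaba12C2C$CCD1
  sorted[14] = aba12C2C$CCD1a2bC
  sorted[15] = bCaba12C2C$CCD1a2
  sorted[16] = ba12C2C$CCD1a2bCa
sorted[5] = 2bCaba12C2C$CCD1a

Answer: 2bCaba12C2C$CCD1a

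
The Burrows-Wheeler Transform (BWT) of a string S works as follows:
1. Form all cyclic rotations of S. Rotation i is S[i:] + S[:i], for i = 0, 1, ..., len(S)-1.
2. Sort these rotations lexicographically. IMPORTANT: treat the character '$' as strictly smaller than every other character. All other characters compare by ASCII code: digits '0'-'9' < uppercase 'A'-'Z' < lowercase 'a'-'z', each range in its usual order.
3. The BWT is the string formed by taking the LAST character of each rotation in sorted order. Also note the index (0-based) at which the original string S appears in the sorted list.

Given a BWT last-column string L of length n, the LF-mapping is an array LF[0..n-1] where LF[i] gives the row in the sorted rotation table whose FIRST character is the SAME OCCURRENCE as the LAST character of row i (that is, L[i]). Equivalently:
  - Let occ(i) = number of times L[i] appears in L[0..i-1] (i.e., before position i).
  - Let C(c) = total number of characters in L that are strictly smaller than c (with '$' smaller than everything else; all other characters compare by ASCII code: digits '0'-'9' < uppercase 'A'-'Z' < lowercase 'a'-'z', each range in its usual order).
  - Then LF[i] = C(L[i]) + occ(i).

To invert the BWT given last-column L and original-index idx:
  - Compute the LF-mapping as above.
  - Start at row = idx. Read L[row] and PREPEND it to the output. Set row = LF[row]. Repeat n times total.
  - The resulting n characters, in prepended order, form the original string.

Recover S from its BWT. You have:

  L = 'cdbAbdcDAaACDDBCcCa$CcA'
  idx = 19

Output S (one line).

Answer: cbAdBacCDDaCcdAADCbACc$

Derivation:
LF mapping: 17 21 15 1 16 22 18 10 2 13 3 6 11 12 5 7 19 8 14 0 9 20 4
Walk LF starting at row 19, prepending L[row]:
  step 1: row=19, L[19]='$', prepend. Next row=LF[19]=0
  step 2: row=0, L[0]='c', prepend. Next row=LF[0]=17
  step 3: row=17, L[17]='C', prepend. Next row=LF[17]=8
  step 4: row=8, L[8]='A', prepend. Next row=LF[8]=2
  step 5: row=2, L[2]='b', prepend. Next row=LF[2]=15
  step 6: row=15, L[15]='C', prepend. Next row=LF[15]=7
  step 7: row=7, L[7]='D', prepend. Next row=LF[7]=10
  step 8: row=10, L[10]='A', prepend. Next row=LF[10]=3
  step 9: row=3, L[3]='A', prepend. Next row=LF[3]=1
  step 10: row=1, L[1]='d', prepend. Next row=LF[1]=21
  step 11: row=21, L[21]='c', prepend. Next row=LF[21]=20
  step 12: row=20, L[20]='C', prepend. Next row=LF[20]=9
  step 13: row=9, L[9]='a', prepend. Next row=LF[9]=13
  step 14: row=13, L[13]='D', prepend. Next row=LF[13]=12
  step 15: row=12, L[12]='D', prepend. Next row=LF[12]=11
  step 16: row=11, L[11]='C', prepend. Next row=LF[11]=6
  step 17: row=6, L[6]='c', prepend. Next row=LF[6]=18
  step 18: row=18, L[18]='a', prepend. Next row=LF[18]=14
  step 19: row=14, L[14]='B', prepend. Next row=LF[14]=5
  step 20: row=5, L[5]='d', prepend. Next row=LF[5]=22
  step 21: row=22, L[22]='A', prepend. Next row=LF[22]=4
  step 22: row=4, L[4]='b', prepend. Next row=LF[4]=16
  step 23: row=16, L[16]='c', prepend. Next row=LF[16]=19
Reversed output: cbAdBacCDDaCcdAADCbACc$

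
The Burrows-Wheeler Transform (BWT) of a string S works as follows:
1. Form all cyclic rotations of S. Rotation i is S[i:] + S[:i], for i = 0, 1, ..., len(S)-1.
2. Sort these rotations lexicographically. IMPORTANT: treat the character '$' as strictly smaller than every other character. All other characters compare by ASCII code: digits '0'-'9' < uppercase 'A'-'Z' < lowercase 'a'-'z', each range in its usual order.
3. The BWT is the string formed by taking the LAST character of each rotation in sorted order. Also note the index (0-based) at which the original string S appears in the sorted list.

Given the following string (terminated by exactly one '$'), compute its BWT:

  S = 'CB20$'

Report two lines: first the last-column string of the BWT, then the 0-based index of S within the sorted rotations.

All 5 rotations (rotation i = S[i:]+S[:i]):
  rot[0] = CB20$
  rot[1] = B20$C
  rot[2] = 20$CB
  rot[3] = 0$CB2
  rot[4] = $CB20
Sorted (with $ < everything):
  sorted[0] = $CB20  (last char: '0')
  sorted[1] = 0$CB2  (last char: '2')
  sorted[2] = 20$CB  (last char: 'B')
  sorted[3] = B20$C  (last char: 'C')
  sorted[4] = CB20$  (last char: '$')
Last column: 02BC$
Original string S is at sorted index 4

Answer: 02BC$
4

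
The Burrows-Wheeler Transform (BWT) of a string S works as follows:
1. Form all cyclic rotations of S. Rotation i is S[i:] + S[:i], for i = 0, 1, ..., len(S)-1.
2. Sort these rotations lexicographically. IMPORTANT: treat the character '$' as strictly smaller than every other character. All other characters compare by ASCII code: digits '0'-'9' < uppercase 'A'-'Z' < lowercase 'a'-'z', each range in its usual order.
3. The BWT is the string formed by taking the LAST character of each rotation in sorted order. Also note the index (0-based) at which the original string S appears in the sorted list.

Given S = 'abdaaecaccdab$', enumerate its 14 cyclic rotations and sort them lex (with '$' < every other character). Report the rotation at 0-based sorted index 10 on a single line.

Answer: cdab$abdaaecac

Derivation:
All 14 rotations (rotation i = S[i:]+S[:i]):
  rot[0] = abdaaecaccdab$
  rot[1] = bdaaecaccdab$a
  rot[2] = daaecaccdab$ab
  rot[3] = aaecaccdab$abd
  rot[4] = aecaccdab$abda
  rot[5] = ecaccdab$abdaa
  rot[6] = caccdab$abdaae
  rot[7] = accdab$abdaaec
  rot[8] = ccdab$abdaaeca
  rot[9] = cdab$abdaaecac
  rot[10] = dab$abdaaecacc
  rot[11] = ab$abdaaecaccd
  rot[12] = b$abdaaecaccda
  rot[13] = $abdaaecaccdab
Sorted (with $ < everything):
  sorted[0] = $abdaaecaccdab
  sorted[1] = aaecaccdab$abd
  sorted[2] = ab$abdaaecaccd
  sorted[3] = abdaaecaccdab$
  sorted[4] = accdab$abdaaec
  sorted[5] = aecaccdab$abda
  sorted[6] = b$abdaaecaccda
  sorted[7] = bdaaecaccdab$a
  sorted[8] = caccdab$abdaae
  sorted[9] = ccdab$abdaaeca
  sorted[10] = cdab$abdaaecac
  sorted[11] = daaecaccdab$ab
  sorted[12] = dab$abdaaecacc
  sorted[13] = ecaccdab$abdaa
sorted[10] = cdab$abdaaecac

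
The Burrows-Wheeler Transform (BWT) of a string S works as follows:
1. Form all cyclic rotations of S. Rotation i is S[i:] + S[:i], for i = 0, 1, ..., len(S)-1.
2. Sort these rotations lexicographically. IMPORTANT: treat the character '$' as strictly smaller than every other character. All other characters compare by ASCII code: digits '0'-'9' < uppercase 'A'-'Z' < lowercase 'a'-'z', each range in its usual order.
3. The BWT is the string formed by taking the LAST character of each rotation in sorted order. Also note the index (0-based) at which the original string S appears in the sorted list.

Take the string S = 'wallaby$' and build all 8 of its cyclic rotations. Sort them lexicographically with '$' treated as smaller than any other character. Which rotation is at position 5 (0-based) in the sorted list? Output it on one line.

All 8 rotations (rotation i = S[i:]+S[:i]):
  rot[0] = wallaby$
  rot[1] = allaby$w
  rot[2] = llaby$wa
  rot[3] = laby$wal
  rot[4] = aby$wall
  rot[5] = by$walla
  rot[6] = y$wallab
  rot[7] = $wallaby
Sorted (with $ < everything):
  sorted[0] = $wallaby
  sorted[1] = aby$wall
  sorted[2] = allaby$w
  sorted[3] = by$walla
  sorted[4] = laby$wal
  sorted[5] = llaby$wa
  sorted[6] = wallaby$
  sorted[7] = y$wallab
sorted[5] = llaby$wa

Answer: llaby$wa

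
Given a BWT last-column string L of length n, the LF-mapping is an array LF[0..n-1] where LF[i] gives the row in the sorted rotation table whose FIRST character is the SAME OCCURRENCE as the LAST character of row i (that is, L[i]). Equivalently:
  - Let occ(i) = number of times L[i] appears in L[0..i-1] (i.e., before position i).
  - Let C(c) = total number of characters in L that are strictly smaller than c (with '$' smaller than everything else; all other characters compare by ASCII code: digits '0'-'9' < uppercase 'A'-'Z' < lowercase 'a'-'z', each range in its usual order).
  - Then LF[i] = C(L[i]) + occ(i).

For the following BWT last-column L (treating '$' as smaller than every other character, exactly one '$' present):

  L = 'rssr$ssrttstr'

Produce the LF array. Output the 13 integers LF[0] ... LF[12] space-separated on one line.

Char counts: '$':1, 'r':4, 's':5, 't':3
C (first-col start): C('$')=0, C('r')=1, C('s')=5, C('t')=10
L[0]='r': occ=0, LF[0]=C('r')+0=1+0=1
L[1]='s': occ=0, LF[1]=C('s')+0=5+0=5
L[2]='s': occ=1, LF[2]=C('s')+1=5+1=6
L[3]='r': occ=1, LF[3]=C('r')+1=1+1=2
L[4]='$': occ=0, LF[4]=C('$')+0=0+0=0
L[5]='s': occ=2, LF[5]=C('s')+2=5+2=7
L[6]='s': occ=3, LF[6]=C('s')+3=5+3=8
L[7]='r': occ=2, LF[7]=C('r')+2=1+2=3
L[8]='t': occ=0, LF[8]=C('t')+0=10+0=10
L[9]='t': occ=1, LF[9]=C('t')+1=10+1=11
L[10]='s': occ=4, LF[10]=C('s')+4=5+4=9
L[11]='t': occ=2, LF[11]=C('t')+2=10+2=12
L[12]='r': occ=3, LF[12]=C('r')+3=1+3=4

Answer: 1 5 6 2 0 7 8 3 10 11 9 12 4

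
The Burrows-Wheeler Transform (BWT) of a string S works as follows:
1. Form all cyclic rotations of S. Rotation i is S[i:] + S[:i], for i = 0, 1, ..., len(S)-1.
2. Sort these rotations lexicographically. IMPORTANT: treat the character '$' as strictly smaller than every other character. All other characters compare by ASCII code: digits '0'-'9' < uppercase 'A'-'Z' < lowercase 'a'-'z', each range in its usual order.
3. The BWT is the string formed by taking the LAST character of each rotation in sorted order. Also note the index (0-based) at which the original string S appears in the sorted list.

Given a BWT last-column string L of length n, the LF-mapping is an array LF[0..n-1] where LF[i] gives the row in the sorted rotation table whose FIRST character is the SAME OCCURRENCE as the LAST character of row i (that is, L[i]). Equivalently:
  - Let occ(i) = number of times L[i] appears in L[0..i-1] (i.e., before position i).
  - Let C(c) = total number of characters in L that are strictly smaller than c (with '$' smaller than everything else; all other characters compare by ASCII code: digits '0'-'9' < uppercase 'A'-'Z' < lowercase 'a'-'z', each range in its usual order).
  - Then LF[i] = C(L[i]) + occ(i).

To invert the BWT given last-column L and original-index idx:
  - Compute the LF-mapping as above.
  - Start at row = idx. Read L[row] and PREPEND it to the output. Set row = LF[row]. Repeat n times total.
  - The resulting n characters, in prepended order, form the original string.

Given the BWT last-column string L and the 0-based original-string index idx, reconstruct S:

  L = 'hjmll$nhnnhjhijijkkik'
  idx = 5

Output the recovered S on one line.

LF mapping: 1 8 17 15 16 0 18 2 19 20 3 9 4 5 10 6 11 12 13 7 14
Walk LF starting at row 5, prepending L[row]:
  step 1: row=5, L[5]='$', prepend. Next row=LF[5]=0
  step 2: row=0, L[0]='h', prepend. Next row=LF[0]=1
  step 3: row=1, L[1]='j', prepend. Next row=LF[1]=8
  step 4: row=8, L[8]='n', prepend. Next row=LF[8]=19
  step 5: row=19, L[19]='i', prepend. Next row=LF[19]=7
  step 6: row=7, L[7]='h', prepend. Next row=LF[7]=2
  step 7: row=2, L[2]='m', prepend. Next row=LF[2]=17
  step 8: row=17, L[17]='k', prepend. Next row=LF[17]=12
  step 9: row=12, L[12]='h', prepend. Next row=LF[12]=4
  step 10: row=4, L[4]='l', prepend. Next row=LF[4]=16
  step 11: row=16, L[16]='j', prepend. Next row=LF[16]=11
  step 12: row=11, L[11]='j', prepend. Next row=LF[11]=9
  step 13: row=9, L[9]='n', prepend. Next row=LF[9]=20
  step 14: row=20, L[20]='k', prepend. Next row=LF[20]=14
  step 15: row=14, L[14]='j', prepend. Next row=LF[14]=10
  step 16: row=10, L[10]='h', prepend. Next row=LF[10]=3
  step 17: row=3, L[3]='l', prepend. Next row=LF[3]=15
  step 18: row=15, L[15]='i', prepend. Next row=LF[15]=6
  step 19: row=6, L[6]='n', prepend. Next row=LF[6]=18
  step 20: row=18, L[18]='k', prepend. Next row=LF[18]=13
  step 21: row=13, L[13]='i', prepend. Next row=LF[13]=5
Reversed output: iknilhjknjjlhkmhinjh$

Answer: iknilhjknjjlhkmhinjh$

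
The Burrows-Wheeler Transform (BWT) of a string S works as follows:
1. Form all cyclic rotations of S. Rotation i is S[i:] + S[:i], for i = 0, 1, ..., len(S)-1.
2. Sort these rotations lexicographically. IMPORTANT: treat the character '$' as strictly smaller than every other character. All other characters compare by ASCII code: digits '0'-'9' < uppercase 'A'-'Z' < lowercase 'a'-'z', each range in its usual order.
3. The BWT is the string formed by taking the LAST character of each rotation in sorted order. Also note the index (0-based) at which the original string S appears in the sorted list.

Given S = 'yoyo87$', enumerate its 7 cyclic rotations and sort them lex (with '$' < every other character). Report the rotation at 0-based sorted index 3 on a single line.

Answer: o87$yoy

Derivation:
All 7 rotations (rotation i = S[i:]+S[:i]):
  rot[0] = yoyo87$
  rot[1] = oyo87$y
  rot[2] = yo87$yo
  rot[3] = o87$yoy
  rot[4] = 87$yoyo
  rot[5] = 7$yoyo8
  rot[6] = $yoyo87
Sorted (with $ < everything):
  sorted[0] = $yoyo87
  sorted[1] = 7$yoyo8
  sorted[2] = 87$yoyo
  sorted[3] = o87$yoy
  sorted[4] = oyo87$y
  sorted[5] = yo87$yo
  sorted[6] = yoyo87$
sorted[3] = o87$yoy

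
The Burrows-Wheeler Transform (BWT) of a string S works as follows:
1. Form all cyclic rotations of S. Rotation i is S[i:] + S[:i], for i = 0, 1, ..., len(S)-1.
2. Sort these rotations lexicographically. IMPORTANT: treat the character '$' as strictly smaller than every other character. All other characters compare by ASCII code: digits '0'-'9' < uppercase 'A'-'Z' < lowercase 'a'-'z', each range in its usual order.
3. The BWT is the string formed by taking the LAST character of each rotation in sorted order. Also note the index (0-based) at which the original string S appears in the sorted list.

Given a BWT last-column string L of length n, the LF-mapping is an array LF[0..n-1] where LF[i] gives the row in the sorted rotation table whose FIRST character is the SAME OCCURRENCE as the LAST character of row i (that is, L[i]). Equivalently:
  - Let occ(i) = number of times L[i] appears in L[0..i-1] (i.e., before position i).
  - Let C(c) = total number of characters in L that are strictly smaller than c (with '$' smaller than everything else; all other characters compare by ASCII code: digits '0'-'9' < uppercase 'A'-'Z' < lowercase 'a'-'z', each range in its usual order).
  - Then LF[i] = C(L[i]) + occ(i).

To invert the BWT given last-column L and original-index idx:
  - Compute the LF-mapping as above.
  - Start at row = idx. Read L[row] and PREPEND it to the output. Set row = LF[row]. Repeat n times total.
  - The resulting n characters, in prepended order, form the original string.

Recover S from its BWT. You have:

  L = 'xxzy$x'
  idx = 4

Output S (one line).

Answer: yxzxx$

Derivation:
LF mapping: 1 2 5 4 0 3
Walk LF starting at row 4, prepending L[row]:
  step 1: row=4, L[4]='$', prepend. Next row=LF[4]=0
  step 2: row=0, L[0]='x', prepend. Next row=LF[0]=1
  step 3: row=1, L[1]='x', prepend. Next row=LF[1]=2
  step 4: row=2, L[2]='z', prepend. Next row=LF[2]=5
  step 5: row=5, L[5]='x', prepend. Next row=LF[5]=3
  step 6: row=3, L[3]='y', prepend. Next row=LF[3]=4
Reversed output: yxzxx$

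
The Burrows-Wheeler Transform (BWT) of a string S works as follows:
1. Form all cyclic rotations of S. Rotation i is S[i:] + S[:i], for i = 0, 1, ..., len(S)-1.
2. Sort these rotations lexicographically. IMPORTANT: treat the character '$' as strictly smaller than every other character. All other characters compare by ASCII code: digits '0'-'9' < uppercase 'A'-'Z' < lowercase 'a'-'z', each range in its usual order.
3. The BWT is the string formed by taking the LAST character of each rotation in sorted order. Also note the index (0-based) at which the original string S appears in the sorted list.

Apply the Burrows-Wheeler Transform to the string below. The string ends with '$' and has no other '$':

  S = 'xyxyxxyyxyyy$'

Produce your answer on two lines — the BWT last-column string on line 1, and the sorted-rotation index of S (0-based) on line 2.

All 13 rotations (rotation i = S[i:]+S[:i]):
  rot[0] = xyxyxxyyxyyy$
  rot[1] = yxyxxyyxyyy$x
  rot[2] = xyxxyyxyyy$xy
  rot[3] = yxxyyxyyy$xyx
  rot[4] = xxyyxyyy$xyxy
  rot[5] = xyyxyyy$xyxyx
  rot[6] = yyxyyy$xyxyxx
  rot[7] = yxyyy$xyxyxxy
  rot[8] = xyyy$xyxyxxyy
  rot[9] = yyy$xyxyxxyyx
  rot[10] = yy$xyxyxxyyxy
  rot[11] = y$xyxyxxyyxyy
  rot[12] = $xyxyxxyyxyyy
Sorted (with $ < everything):
  sorted[0] = $xyxyxxyyxyyy  (last char: 'y')
  sorted[1] = xxyyxyyy$xyxy  (last char: 'y')
  sorted[2] = xyxxyyxyyy$xy  (last char: 'y')
  sorted[3] = xyxyxxyyxyyy$  (last char: '$')
  sorted[4] = xyyxyyy$xyxyx  (last char: 'x')
  sorted[5] = xyyy$xyxyxxyy  (last char: 'y')
  sorted[6] = y$xyxyxxyyxyy  (last char: 'y')
  sorted[7] = yxxyyxyyy$xyx  (last char: 'x')
  sorted[8] = yxyxxyyxyyy$x  (last char: 'x')
  sorted[9] = yxyyy$xyxyxxy  (last char: 'y')
  sorted[10] = yy$xyxyxxyyxy  (last char: 'y')
  sorted[11] = yyxyyy$xyxyxx  (last char: 'x')
  sorted[12] = yyy$xyxyxxyyx  (last char: 'x')
Last column: yyy$xyyxxyyxx
Original string S is at sorted index 3

Answer: yyy$xyyxxyyxx
3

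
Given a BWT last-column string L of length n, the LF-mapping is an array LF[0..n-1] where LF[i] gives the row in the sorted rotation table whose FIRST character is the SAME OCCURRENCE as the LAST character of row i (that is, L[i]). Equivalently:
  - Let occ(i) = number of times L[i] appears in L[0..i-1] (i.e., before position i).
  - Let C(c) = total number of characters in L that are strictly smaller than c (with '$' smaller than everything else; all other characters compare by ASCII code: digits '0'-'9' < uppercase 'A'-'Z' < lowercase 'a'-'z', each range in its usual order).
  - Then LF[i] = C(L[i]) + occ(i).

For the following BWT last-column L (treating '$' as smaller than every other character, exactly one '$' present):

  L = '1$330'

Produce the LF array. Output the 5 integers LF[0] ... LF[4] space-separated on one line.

Char counts: '$':1, '0':1, '1':1, '3':2
C (first-col start): C('$')=0, C('0')=1, C('1')=2, C('3')=3
L[0]='1': occ=0, LF[0]=C('1')+0=2+0=2
L[1]='$': occ=0, LF[1]=C('$')+0=0+0=0
L[2]='3': occ=0, LF[2]=C('3')+0=3+0=3
L[3]='3': occ=1, LF[3]=C('3')+1=3+1=4
L[4]='0': occ=0, LF[4]=C('0')+0=1+0=1

Answer: 2 0 3 4 1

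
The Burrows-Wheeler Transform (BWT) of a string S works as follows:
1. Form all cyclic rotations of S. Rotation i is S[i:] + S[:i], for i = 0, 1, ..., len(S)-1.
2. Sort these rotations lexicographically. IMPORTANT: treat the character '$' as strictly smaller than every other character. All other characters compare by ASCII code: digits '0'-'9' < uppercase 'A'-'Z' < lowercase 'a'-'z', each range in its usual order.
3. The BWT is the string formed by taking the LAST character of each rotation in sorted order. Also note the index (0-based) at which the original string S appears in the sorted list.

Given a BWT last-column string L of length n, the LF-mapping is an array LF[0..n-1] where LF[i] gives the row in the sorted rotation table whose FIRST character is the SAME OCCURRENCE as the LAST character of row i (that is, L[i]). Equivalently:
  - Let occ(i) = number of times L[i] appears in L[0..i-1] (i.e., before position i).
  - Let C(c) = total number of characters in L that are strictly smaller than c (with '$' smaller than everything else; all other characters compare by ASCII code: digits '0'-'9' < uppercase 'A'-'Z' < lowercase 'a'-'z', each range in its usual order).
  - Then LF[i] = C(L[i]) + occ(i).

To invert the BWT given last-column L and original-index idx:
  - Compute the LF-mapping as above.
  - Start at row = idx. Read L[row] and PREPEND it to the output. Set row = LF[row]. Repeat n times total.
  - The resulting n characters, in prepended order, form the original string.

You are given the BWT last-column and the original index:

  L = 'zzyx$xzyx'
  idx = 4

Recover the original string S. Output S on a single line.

LF mapping: 6 7 4 1 0 2 8 5 3
Walk LF starting at row 4, prepending L[row]:
  step 1: row=4, L[4]='$', prepend. Next row=LF[4]=0
  step 2: row=0, L[0]='z', prepend. Next row=LF[0]=6
  step 3: row=6, L[6]='z', prepend. Next row=LF[6]=8
  step 4: row=8, L[8]='x', prepend. Next row=LF[8]=3
  step 5: row=3, L[3]='x', prepend. Next row=LF[3]=1
  step 6: row=1, L[1]='z', prepend. Next row=LF[1]=7
  step 7: row=7, L[7]='y', prepend. Next row=LF[7]=5
  step 8: row=5, L[5]='x', prepend. Next row=LF[5]=2
  step 9: row=2, L[2]='y', prepend. Next row=LF[2]=4
Reversed output: yxyzxxzz$

Answer: yxyzxxzz$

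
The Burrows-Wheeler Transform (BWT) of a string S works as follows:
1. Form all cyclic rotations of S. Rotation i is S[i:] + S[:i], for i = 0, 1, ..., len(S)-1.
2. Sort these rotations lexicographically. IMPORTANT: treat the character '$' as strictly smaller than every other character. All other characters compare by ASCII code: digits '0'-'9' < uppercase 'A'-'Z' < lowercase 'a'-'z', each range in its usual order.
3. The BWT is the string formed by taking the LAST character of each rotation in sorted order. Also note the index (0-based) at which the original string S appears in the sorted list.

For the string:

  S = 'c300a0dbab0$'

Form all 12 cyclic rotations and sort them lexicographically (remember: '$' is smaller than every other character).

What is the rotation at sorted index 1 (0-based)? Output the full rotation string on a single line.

All 12 rotations (rotation i = S[i:]+S[:i]):
  rot[0] = c300a0dbab0$
  rot[1] = 300a0dbab0$c
  rot[2] = 00a0dbab0$c3
  rot[3] = 0a0dbab0$c30
  rot[4] = a0dbab0$c300
  rot[5] = 0dbab0$c300a
  rot[6] = dbab0$c300a0
  rot[7] = bab0$c300a0d
  rot[8] = ab0$c300a0db
  rot[9] = b0$c300a0dba
  rot[10] = 0$c300a0dbab
  rot[11] = $c300a0dbab0
Sorted (with $ < everything):
  sorted[0] = $c300a0dbab0
  sorted[1] = 0$c300a0dbab
  sorted[2] = 00a0dbab0$c3
  sorted[3] = 0a0dbab0$c30
  sorted[4] = 0dbab0$c300a
  sorted[5] = 300a0dbab0$c
  sorted[6] = a0dbab0$c300
  sorted[7] = ab0$c300a0db
  sorted[8] = b0$c300a0dba
  sorted[9] = bab0$c300a0d
  sorted[10] = c300a0dbab0$
  sorted[11] = dbab0$c300a0
sorted[1] = 0$c300a0dbab

Answer: 0$c300a0dbab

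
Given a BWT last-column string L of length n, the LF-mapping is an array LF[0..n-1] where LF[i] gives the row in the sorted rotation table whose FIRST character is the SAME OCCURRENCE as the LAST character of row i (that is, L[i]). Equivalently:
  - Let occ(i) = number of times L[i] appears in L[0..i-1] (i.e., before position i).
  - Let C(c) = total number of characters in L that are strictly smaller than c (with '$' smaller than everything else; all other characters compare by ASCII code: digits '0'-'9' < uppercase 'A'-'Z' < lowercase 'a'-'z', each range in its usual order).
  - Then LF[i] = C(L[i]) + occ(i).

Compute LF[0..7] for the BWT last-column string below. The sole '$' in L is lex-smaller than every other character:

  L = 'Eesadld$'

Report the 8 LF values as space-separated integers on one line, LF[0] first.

Answer: 1 5 7 2 3 6 4 0

Derivation:
Char counts: '$':1, 'E':1, 'a':1, 'd':2, 'e':1, 'l':1, 's':1
C (first-col start): C('$')=0, C('E')=1, C('a')=2, C('d')=3, C('e')=5, C('l')=6, C('s')=7
L[0]='E': occ=0, LF[0]=C('E')+0=1+0=1
L[1]='e': occ=0, LF[1]=C('e')+0=5+0=5
L[2]='s': occ=0, LF[2]=C('s')+0=7+0=7
L[3]='a': occ=0, LF[3]=C('a')+0=2+0=2
L[4]='d': occ=0, LF[4]=C('d')+0=3+0=3
L[5]='l': occ=0, LF[5]=C('l')+0=6+0=6
L[6]='d': occ=1, LF[6]=C('d')+1=3+1=4
L[7]='$': occ=0, LF[7]=C('$')+0=0+0=0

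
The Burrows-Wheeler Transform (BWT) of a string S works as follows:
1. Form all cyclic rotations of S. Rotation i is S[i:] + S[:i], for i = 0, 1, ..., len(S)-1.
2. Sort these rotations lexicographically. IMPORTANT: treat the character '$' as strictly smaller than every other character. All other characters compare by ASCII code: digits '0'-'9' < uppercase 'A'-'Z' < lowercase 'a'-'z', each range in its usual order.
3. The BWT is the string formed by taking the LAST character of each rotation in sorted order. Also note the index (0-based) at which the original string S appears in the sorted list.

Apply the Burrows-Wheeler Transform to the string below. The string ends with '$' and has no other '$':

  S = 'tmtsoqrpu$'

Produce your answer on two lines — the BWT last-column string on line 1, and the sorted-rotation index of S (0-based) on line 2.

Answer: utsroqt$mp
7

Derivation:
All 10 rotations (rotation i = S[i:]+S[:i]):
  rot[0] = tmtsoqrpu$
  rot[1] = mtsoqrpu$t
  rot[2] = tsoqrpu$tm
  rot[3] = soqrpu$tmt
  rot[4] = oqrpu$tmts
  rot[5] = qrpu$tmtso
  rot[6] = rpu$tmtsoq
  rot[7] = pu$tmtsoqr
  rot[8] = u$tmtsoqrp
  rot[9] = $tmtsoqrpu
Sorted (with $ < everything):
  sorted[0] = $tmtsoqrpu  (last char: 'u')
  sorted[1] = mtsoqrpu$t  (last char: 't')
  sorted[2] = oqrpu$tmts  (last char: 's')
  sorted[3] = pu$tmtsoqr  (last char: 'r')
  sorted[4] = qrpu$tmtso  (last char: 'o')
  sorted[5] = rpu$tmtsoq  (last char: 'q')
  sorted[6] = soqrpu$tmt  (last char: 't')
  sorted[7] = tmtsoqrpu$  (last char: '$')
  sorted[8] = tsoqrpu$tm  (last char: 'm')
  sorted[9] = u$tmtsoqrp  (last char: 'p')
Last column: utsroqt$mp
Original string S is at sorted index 7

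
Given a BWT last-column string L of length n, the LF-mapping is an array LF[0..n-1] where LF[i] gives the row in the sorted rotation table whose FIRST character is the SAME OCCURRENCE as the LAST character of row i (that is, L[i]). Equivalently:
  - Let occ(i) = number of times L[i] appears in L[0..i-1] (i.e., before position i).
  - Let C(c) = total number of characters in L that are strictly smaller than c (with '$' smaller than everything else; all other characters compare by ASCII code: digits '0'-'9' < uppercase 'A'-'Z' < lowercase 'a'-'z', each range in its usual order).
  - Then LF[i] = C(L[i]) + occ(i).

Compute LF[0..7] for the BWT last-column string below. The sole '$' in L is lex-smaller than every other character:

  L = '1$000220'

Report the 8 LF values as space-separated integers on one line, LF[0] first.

Answer: 5 0 1 2 3 6 7 4

Derivation:
Char counts: '$':1, '0':4, '1':1, '2':2
C (first-col start): C('$')=0, C('0')=1, C('1')=5, C('2')=6
L[0]='1': occ=0, LF[0]=C('1')+0=5+0=5
L[1]='$': occ=0, LF[1]=C('$')+0=0+0=0
L[2]='0': occ=0, LF[2]=C('0')+0=1+0=1
L[3]='0': occ=1, LF[3]=C('0')+1=1+1=2
L[4]='0': occ=2, LF[4]=C('0')+2=1+2=3
L[5]='2': occ=0, LF[5]=C('2')+0=6+0=6
L[6]='2': occ=1, LF[6]=C('2')+1=6+1=7
L[7]='0': occ=3, LF[7]=C('0')+3=1+3=4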